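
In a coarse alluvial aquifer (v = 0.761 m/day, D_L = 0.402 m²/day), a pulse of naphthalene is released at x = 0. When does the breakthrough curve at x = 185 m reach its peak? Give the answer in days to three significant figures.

242 days

For the 1D instantaneous-source solution, setting ∂C/∂t = 0 at fixed x gives v²t² + 2Dt − x² = 0, so t = (√(D² + v²x²) − D)/v².
√(D² + v²x²) = √(0.402² + 0.761² × 185²) = 140.8; v² = 0.579121.
t = (140.8 − 0.402)/0.579121 = 242 days (vs. the pure-advection estimate x/v = 243 d).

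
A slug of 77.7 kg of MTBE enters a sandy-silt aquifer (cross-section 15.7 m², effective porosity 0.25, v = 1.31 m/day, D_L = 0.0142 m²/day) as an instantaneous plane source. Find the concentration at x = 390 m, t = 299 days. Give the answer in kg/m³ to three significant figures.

For an instantaneous plane source, C(x,t) = M/(n_e·A·√(4πDt)) · exp(−(x−vt)²/(4Dt)), with n_e·A the pore (flow) area.
Plume center vt = 1.31 × 299 = 391.69 m, so the well at 390 m is 1.69 m upgradient of the peak.
√(4πDt) = 7.304 m, giving peak height M/(n_e·A·√(4πDt)) = 77.7/(0.25 × 15.7 × 7.304) = 2.710 kg/m³.
(x−vt)²/(4Dt) = (-1.69)²/(4 × 0.0142 × 299) = 0.1682; exp(−0.1682) = 0.8452.
C = 2.710 × 0.8452 = 2.29 kg/m³.

2.29 kg/m³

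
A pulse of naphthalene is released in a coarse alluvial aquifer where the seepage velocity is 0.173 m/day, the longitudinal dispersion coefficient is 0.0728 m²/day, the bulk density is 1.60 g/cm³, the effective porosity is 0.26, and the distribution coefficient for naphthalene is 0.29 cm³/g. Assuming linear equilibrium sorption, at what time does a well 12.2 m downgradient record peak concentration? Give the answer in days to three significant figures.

Retardation factor R = 1 + ρ_b·K_d/n = 1 + 1.60 × 0.29/0.26 = 2.785.
Sorption retards both mechanisms: v_R = v/R = 0.06212 m/day, D_R = D/R = 0.02614 m²/day.
Peak time from v_R²t² + 2D_R t − x² = 0: t = (√(D_R² + v_R²x²) − D_R)/v_R².
√(D_R² + v_R²x²) = √(0.02614² + 0.06212² × 12.2²) = 0.7583; v_R² = 0.003859.
t = (0.7583 − 0.02614)/0.003859 = 190 days.

190 days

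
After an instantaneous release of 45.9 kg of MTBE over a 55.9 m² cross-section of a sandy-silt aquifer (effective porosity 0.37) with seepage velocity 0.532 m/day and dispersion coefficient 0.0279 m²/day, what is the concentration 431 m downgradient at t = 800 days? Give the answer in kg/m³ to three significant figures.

For an instantaneous plane source, C(x,t) = M/(n_e·A·√(4πDt)) · exp(−(x−vt)²/(4Dt)), with n_e·A the pore (flow) area.
Plume center vt = 0.532 × 800 = 425.6 m, so the well at 431 m is 5.4 m downgradient of the peak.
√(4πDt) = 16.75 m, giving peak height M/(n_e·A·√(4πDt)) = 45.9/(0.37 × 55.9 × 16.75) = 0.1325 kg/m³.
(x−vt)²/(4Dt) = (5.4)²/(4 × 0.0279 × 800) = 0.3266; exp(−0.3266) = 0.7214.
C = 0.1325 × 0.7214 = 0.0956 kg/m³.

0.0956 kg/m³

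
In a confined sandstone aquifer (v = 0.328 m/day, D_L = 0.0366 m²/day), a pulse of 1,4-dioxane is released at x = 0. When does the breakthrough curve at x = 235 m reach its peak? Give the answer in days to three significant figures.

For the 1D instantaneous-source solution, setting ∂C/∂t = 0 at fixed x gives v²t² + 2Dt − x² = 0, so t = (√(D² + v²x²) − D)/v².
√(D² + v²x²) = √(0.0366² + 0.328² × 235²) = 77.08; v² = 0.107584.
t = (77.08 − 0.0366)/0.107584 = 716 days (vs. the pure-advection estimate x/v = 716 d).

716 days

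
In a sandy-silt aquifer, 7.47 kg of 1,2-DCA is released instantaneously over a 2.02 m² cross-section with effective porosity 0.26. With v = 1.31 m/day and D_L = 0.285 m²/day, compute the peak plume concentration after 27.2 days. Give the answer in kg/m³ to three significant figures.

The peak of an instantaneous 1D plume sits at x = vt; there the Gaussian factor is 1 and C_max = M/(n_e·A·√(4πDt)), where n_e·A is the pore area the mass is dissolved in.
√(4πDt) = √(4π × 0.285 × 27.2) = 9.870 m, so C_max = 7.47/(0.26 × 2.02 × 9.870) = 1.44 kg/m³.

1.44 kg/m³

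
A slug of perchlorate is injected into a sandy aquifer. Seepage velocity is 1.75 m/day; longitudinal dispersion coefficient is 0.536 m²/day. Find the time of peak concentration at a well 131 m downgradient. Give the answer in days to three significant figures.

For the 1D instantaneous-source solution, setting ∂C/∂t = 0 at fixed x gives v²t² + 2Dt − x² = 0, so t = (√(D² + v²x²) − D)/v².
√(D² + v²x²) = √(0.536² + 1.75² × 131²) = 229.3; v² = 3.0625.
t = (229.3 − 0.536)/3.0625 = 74.7 days (vs. the pure-advection estimate x/v = 74.9 d).

74.7 days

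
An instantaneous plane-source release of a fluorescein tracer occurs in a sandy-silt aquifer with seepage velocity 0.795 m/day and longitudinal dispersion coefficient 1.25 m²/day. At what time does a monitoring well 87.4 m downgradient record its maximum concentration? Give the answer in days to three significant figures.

108 days

For the 1D instantaneous-source solution, setting ∂C/∂t = 0 at fixed x gives v²t² + 2Dt − x² = 0, so t = (√(D² + v²x²) − D)/v².
√(D² + v²x²) = √(1.25² + 0.795² × 87.4²) = 69.49; v² = 0.632025.
t = (69.49 − 1.25)/0.632025 = 108 days (vs. the pure-advection estimate x/v = 110 d).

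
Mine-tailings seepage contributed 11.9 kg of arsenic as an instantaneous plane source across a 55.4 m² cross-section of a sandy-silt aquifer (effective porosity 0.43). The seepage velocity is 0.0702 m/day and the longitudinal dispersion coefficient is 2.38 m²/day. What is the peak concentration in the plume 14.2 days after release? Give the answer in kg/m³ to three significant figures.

The peak of an instantaneous 1D plume sits at x = vt; there the Gaussian factor is 1 and C_max = M/(n_e·A·√(4πDt)), where n_e·A is the pore area the mass is dissolved in.
√(4πDt) = √(4π × 2.38 × 14.2) = 20.61 m, so C_max = 11.9/(0.43 × 55.4 × 20.61) = 0.0242 kg/m³.

0.0242 kg/m³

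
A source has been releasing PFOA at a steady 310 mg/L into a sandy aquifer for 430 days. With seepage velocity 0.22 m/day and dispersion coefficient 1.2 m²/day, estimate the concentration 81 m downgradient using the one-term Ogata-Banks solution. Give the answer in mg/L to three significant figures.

For a continuous step input, C/C₀ ≈ ½·erfc((x−vt)/(2√(Dt))).
vt = 0.22 × 430 = 94.6 m and 2√(Dt) = 2√(1.2 × 430) = 45.43 m.
Argument (x−vt)/(2√(Dt)) = (81 − 94.6)/45.43 = -0.2994; ½·erfc(-0.2994) = 0.6640.
C = 310 × 0.6640 = 206 mg/L.

206 mg/L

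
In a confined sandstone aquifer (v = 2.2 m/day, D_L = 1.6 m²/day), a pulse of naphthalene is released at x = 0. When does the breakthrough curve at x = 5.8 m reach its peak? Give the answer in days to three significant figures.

2.33 days

For the 1D instantaneous-source solution, setting ∂C/∂t = 0 at fixed x gives v²t² + 2Dt − x² = 0, so t = (√(D² + v²x²) − D)/v².
√(D² + v²x²) = √(1.6² + 2.2² × 5.8²) = 12.86; v² = 4.84.
t = (12.86 − 1.6)/4.84 = 2.33 days (vs. the pure-advection estimate x/v = 2.64 d).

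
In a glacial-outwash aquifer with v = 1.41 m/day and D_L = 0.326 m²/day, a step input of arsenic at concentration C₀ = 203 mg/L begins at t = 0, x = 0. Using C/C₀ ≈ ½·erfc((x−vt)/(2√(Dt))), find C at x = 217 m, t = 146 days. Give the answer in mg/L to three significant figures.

For a continuous step input, C/C₀ ≈ ½·erfc((x−vt)/(2√(Dt))).
vt = 1.41 × 146 = 205.86 m and 2√(Dt) = 2√(0.326 × 146) = 13.80 m.
Argument (x−vt)/(2√(Dt)) = (217 − 205.86)/13.80 = 0.8072; ½·erfc(0.8072) = 0.1268.
C = 203 × 0.1268 = 25.7 mg/L.

25.7 mg/L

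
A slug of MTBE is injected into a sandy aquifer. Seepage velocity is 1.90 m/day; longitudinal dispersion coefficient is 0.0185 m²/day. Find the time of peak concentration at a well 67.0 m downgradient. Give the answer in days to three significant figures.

For the 1D instantaneous-source solution, setting ∂C/∂t = 0 at fixed x gives v²t² + 2Dt − x² = 0, so t = (√(D² + v²x²) − D)/v².
√(D² + v²x²) = √(0.0185² + 1.90² × 67.0²) = 127.3; v² = 3.61.
t = (127.3 − 0.0185)/3.61 = 35.3 days (vs. the pure-advection estimate x/v = 35.3 d).

35.3 days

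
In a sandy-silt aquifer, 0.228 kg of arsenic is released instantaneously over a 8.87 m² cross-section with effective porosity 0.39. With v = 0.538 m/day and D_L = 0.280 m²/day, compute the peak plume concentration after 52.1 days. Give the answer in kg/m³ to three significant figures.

The peak of an instantaneous 1D plume sits at x = vt; there the Gaussian factor is 1 and C_max = M/(n_e·A·√(4πDt)), where n_e·A is the pore area the mass is dissolved in.
√(4πDt) = √(4π × 0.280 × 52.1) = 13.54 m, so C_max = 0.228/(0.39 × 8.87 × 13.54) = 0.00487 kg/m³.

0.00487 kg/m³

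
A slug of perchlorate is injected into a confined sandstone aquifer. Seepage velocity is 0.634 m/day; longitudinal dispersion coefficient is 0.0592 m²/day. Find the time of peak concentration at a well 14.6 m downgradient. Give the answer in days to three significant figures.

22.9 days

For the 1D instantaneous-source solution, setting ∂C/∂t = 0 at fixed x gives v²t² + 2Dt − x² = 0, so t = (√(D² + v²x²) − D)/v².
√(D² + v²x²) = √(0.0592² + 0.634² × 14.6²) = 9.257; v² = 0.401956.
t = (9.257 − 0.0592)/0.401956 = 22.9 days (vs. the pure-advection estimate x/v = 23.0 d).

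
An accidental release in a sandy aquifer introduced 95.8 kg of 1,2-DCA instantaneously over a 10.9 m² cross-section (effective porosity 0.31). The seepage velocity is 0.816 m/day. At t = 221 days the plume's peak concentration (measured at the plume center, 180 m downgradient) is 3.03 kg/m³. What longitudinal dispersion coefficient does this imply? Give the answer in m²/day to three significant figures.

At the plume center C_max = M/(n_e·A·√(4πDt)), so D = M²/(4πt·(n_e·A·C_max)²).
n_e·A·C_max = 0.31 × 10.9 × 3.03 = 10.24 kg/m.
D = 95.8²/(4π × 221 × 10.24²) = 0.0315 m²/day.

0.0315 m²/day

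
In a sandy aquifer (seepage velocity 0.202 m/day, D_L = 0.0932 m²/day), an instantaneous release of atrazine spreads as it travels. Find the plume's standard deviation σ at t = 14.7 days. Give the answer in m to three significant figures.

Dispersive spreading gives a Gaussian with σ² = 2Dt; advection only shifts the center.
σ = √(2 × 0.0932 × 14.7) = 1.66 m.

1.66 m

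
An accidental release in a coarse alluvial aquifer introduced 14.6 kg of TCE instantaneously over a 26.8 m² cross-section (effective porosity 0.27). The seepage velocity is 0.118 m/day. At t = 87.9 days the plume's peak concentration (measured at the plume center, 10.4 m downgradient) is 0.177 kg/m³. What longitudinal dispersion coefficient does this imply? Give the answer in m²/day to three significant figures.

0.118 m²/day

At the plume center C_max = M/(n_e·A·√(4πDt)), so D = M²/(4πt·(n_e·A·C_max)²).
n_e·A·C_max = 0.27 × 26.8 × 0.177 = 1.281 kg/m.
D = 14.6²/(4π × 87.9 × 1.281²) = 0.118 m²/day.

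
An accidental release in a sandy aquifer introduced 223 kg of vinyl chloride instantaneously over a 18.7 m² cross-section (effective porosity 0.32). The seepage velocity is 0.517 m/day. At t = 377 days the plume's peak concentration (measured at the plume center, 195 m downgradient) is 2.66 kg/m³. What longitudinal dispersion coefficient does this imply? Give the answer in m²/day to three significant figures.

At the plume center C_max = M/(n_e·A·√(4πDt)), so D = M²/(4πt·(n_e·A·C_max)²).
n_e·A·C_max = 0.32 × 18.7 × 2.66 = 15.92 kg/m.
D = 223²/(4π × 377 × 15.92²) = 0.0414 m²/day.

0.0414 m²/day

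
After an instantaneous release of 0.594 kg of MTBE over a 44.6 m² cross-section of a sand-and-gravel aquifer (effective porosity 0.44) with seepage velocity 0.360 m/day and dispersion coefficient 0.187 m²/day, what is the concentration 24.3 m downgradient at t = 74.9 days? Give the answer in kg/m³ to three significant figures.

0.00201 kg/m³

For an instantaneous plane source, C(x,t) = M/(n_e·A·√(4πDt)) · exp(−(x−vt)²/(4Dt)), with n_e·A the pore (flow) area.
Plume center vt = 0.360 × 74.9 = 26.964 m, so the well at 24.3 m is 2.664 m upgradient of the peak.
√(4πDt) = 13.27 m, giving peak height M/(n_e·A·√(4πDt)) = 0.594/(0.44 × 44.6 × 13.27) = 0.002281 kg/m³.
(x−vt)²/(4Dt) = (-2.664)²/(4 × 0.187 × 74.9) = 0.1267; exp(−0.1267) = 0.8810.
C = 0.002281 × 0.8810 = 0.00201 kg/m³.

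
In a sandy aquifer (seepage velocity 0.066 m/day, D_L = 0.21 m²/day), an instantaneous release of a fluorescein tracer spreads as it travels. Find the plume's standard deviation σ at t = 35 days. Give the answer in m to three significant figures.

3.83 m

Dispersive spreading gives a Gaussian with σ² = 2Dt; advection only shifts the center.
σ = √(2 × 0.21 × 35) = 3.83 m.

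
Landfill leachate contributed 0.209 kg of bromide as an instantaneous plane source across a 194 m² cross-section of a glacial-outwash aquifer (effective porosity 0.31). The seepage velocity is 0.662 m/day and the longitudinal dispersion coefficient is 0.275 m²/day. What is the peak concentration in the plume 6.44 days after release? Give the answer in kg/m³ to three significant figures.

0.000737 kg/m³

The peak of an instantaneous 1D plume sits at x = vt; there the Gaussian factor is 1 and C_max = M/(n_e·A·√(4πDt)), where n_e·A is the pore area the mass is dissolved in.
√(4πDt) = √(4π × 0.275 × 6.44) = 4.718 m, so C_max = 0.209/(0.31 × 194 × 4.718) = 0.000737 kg/m³.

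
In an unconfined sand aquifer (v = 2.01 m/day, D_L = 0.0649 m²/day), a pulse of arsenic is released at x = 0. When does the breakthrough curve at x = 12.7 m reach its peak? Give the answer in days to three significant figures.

For the 1D instantaneous-source solution, setting ∂C/∂t = 0 at fixed x gives v²t² + 2Dt − x² = 0, so t = (√(D² + v²x²) − D)/v².
√(D² + v²x²) = √(0.0649² + 2.01² × 12.7²) = 25.53; v² = 4.0401.
t = (25.53 − 0.0649)/4.0401 = 6.30 days (vs. the pure-advection estimate x/v = 6.32 d).

6.30 days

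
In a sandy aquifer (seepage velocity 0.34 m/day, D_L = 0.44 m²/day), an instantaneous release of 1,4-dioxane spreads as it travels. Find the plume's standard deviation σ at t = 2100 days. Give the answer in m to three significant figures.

Dispersive spreading gives a Gaussian with σ² = 2Dt; advection only shifts the center.
σ = √(2 × 0.44 × 2100) = 43.0 m.

43.0 m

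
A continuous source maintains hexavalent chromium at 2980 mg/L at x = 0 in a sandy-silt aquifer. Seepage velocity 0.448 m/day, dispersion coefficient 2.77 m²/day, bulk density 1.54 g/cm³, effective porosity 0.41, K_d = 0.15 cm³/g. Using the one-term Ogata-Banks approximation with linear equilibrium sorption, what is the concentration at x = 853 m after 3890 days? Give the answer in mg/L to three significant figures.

2940 mg/L

Retardation factor R = 1 + ρ_b·K_d/n = 1 + 1.54 × 0.15/0.41 = 1.563.
Sorption retards both mechanisms: v_R = v/R = 0.2866 m/day, D_R = D/R = 1.772 m²/day.
v_R·t = 0.2866 × 3890 = 1114.874 m; 2√(D_R t) = 166.0 m; argument = (853 − 1114.874)/166.0 = -1.578.
C = C₀ × ½·erfc(-1.578) = 2980 × 0.9872 = 2940 mg/L.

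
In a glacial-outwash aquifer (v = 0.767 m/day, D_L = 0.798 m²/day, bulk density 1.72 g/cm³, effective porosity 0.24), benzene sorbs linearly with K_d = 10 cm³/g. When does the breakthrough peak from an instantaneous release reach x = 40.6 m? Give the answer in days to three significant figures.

Retardation factor R = 1 + ρ_b·K_d/n = 1 + 1.72 × 10/0.24 = 72.67.
Sorption retards both mechanisms: v_R = v/R = 0.01055 m/day, D_R = D/R = 0.01098 m²/day.
Peak time from v_R²t² + 2D_R t − x² = 0: t = (√(D_R² + v_R²x²) − D_R)/v_R².
√(D_R² + v_R²x²) = √(0.01098² + 0.01055² × 40.6²) = 0.4285; v_R² = 0.0001113.
t = (0.4285 − 0.01098)/0.0001113 = 3750 days.

3750 days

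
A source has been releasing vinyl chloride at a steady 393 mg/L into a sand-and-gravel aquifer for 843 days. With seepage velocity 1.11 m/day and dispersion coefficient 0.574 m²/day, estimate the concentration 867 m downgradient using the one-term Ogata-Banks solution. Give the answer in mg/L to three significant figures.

388 mg/L

For a continuous step input, C/C₀ ≈ ½·erfc((x−vt)/(2√(Dt))).
vt = 1.11 × 843 = 935.73 m and 2√(Dt) = 2√(0.574 × 843) = 43.99 m.
Argument (x−vt)/(2√(Dt)) = (867 − 935.73)/43.99 = -1.562; ½·erfc(-1.562) = 0.9864.
C = 393 × 0.9864 = 388 mg/L.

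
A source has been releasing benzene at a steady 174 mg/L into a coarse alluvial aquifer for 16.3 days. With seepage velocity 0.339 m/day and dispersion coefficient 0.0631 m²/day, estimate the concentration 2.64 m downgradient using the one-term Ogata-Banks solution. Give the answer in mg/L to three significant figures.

170 mg/L

For a continuous step input, C/C₀ ≈ ½·erfc((x−vt)/(2√(Dt))).
vt = 0.339 × 16.3 = 5.5257 m and 2√(Dt) = 2√(0.0631 × 16.3) = 2.028 m.
Argument (x−vt)/(2√(Dt)) = (2.64 − 5.5257)/2.028 = -1.423; ½·erfc(-1.423) = 0.9779.
C = 174 × 0.9779 = 170 mg/L.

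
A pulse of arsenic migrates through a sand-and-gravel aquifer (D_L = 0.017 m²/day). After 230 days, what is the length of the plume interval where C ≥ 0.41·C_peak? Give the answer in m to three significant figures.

The plume is Gaussian with σ = √(2Dt) = √(2 × 0.017 × 230) = 2.796 m.
C/C_peak = exp(−Δx²/(2σ²)) = 0.41 ⇒ Δx = σ·√(−2 ln 0.41) = 2.796 × 1.335 = 3.733 m.
Width = 2Δx = 7.47 m.

7.47 m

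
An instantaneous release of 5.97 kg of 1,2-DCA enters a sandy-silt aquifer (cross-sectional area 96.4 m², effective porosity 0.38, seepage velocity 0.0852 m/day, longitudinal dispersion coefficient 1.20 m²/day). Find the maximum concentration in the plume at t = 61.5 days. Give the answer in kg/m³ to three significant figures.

The peak of an instantaneous 1D plume sits at x = vt; there the Gaussian factor is 1 and C_max = M/(n_e·A·√(4πDt)), where n_e·A is the pore area the mass is dissolved in.
√(4πDt) = √(4π × 1.20 × 61.5) = 30.45 m, so C_max = 5.97/(0.38 × 96.4 × 30.45) = 0.00535 kg/m³.

0.00535 kg/m³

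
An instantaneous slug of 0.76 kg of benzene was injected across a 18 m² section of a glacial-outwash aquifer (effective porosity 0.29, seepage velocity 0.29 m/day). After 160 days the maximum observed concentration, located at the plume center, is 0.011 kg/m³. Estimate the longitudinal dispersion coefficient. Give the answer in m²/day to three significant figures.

0.0871 m²/day

At the plume center C_max = M/(n_e·A·√(4πDt)), so D = M²/(4πt·(n_e·A·C_max)²).
n_e·A·C_max = 0.29 × 18 × 0.011 = 0.05742 kg/m.
D = 0.76²/(4π × 160 × 0.05742²) = 0.0871 m²/day.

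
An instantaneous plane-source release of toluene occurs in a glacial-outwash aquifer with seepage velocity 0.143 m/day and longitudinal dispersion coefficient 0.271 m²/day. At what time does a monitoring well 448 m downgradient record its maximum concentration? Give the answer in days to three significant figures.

3120 days

For the 1D instantaneous-source solution, setting ∂C/∂t = 0 at fixed x gives v²t² + 2Dt − x² = 0, so t = (√(D² + v²x²) − D)/v².
√(D² + v²x²) = √(0.271² + 0.143² × 448²) = 64.06; v² = 0.020449.
t = (64.06 − 0.271)/0.020449 = 3120 days (vs. the pure-advection estimate x/v = 3130 d).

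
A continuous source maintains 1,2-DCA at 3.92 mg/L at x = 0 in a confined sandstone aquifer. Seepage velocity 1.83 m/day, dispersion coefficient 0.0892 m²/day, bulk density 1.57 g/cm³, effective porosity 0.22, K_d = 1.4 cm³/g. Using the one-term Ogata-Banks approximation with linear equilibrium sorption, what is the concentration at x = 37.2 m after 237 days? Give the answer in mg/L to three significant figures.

3.43 mg/L

Retardation factor R = 1 + ρ_b·K_d/n = 1 + 1.57 × 1.4/0.22 = 10.99.
Sorption retards both mechanisms: v_R = v/R = 0.1665 m/day, D_R = D/R = 0.008116 m²/day.
v_R·t = 0.1665 × 237 = 39.4605 m; 2√(D_R t) = 2.774 m; argument = (37.2 − 39.4605)/2.774 = -0.8149.
C = C₀ × ½·erfc(-0.8149) = 3.92 × 0.8754 = 3.43 mg/L.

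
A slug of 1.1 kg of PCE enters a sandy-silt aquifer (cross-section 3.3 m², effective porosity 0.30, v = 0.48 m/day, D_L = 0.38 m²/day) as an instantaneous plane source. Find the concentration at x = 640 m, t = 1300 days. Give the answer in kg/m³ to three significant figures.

For an instantaneous plane source, C(x,t) = M/(n_e·A·√(4πDt)) · exp(−(x−vt)²/(4Dt)), with n_e·A the pore (flow) area.
Plume center vt = 0.48 × 1300 = 624 m, so the well at 640 m is 16 m downgradient of the peak.
√(4πDt) = 78.79 m, giving peak height M/(n_e·A·√(4πDt)) = 1.1/(0.30 × 3.3 × 78.79) = 0.01410 kg/m³.
(x−vt)²/(4Dt) = (16)²/(4 × 0.38 × 1300) = 0.1296; exp(−0.1296) = 0.8784.
C = 0.01410 × 0.8784 = 0.0124 kg/m³.

0.0124 kg/m³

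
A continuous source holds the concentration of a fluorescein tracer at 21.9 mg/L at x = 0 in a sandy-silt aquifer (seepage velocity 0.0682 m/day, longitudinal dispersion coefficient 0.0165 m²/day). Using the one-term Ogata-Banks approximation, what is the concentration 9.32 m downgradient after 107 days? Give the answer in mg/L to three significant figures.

For a continuous step input, C/C₀ ≈ ½·erfc((x−vt)/(2√(Dt))).
vt = 0.0682 × 107 = 7.2974 m and 2√(Dt) = 2√(0.0165 × 107) = 2.657 m.
Argument (x−vt)/(2√(Dt)) = (9.32 − 7.2974)/2.657 = 0.7612; ½·erfc(0.7612) = 0.1409.
C = 21.9 × 0.1409 = 3.09 mg/L.

3.09 mg/L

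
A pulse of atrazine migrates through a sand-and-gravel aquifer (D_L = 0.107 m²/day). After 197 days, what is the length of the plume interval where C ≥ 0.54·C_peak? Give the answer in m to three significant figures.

The plume is Gaussian with σ = √(2Dt) = √(2 × 0.107 × 197) = 6.493 m.
C/C_peak = exp(−Δx²/(2σ²)) = 0.54 ⇒ Δx = σ·√(−2 ln 0.54) = 6.493 × 1.110 = 7.207 m.
Width = 2Δx = 14.4 m.

14.4 m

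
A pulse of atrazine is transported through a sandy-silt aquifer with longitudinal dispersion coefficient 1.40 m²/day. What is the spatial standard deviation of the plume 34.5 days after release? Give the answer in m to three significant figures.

Dispersive spreading gives a Gaussian with σ² = 2Dt; advection only shifts the center.
σ = √(2 × 1.40 × 34.5) = 9.83 m.

9.83 m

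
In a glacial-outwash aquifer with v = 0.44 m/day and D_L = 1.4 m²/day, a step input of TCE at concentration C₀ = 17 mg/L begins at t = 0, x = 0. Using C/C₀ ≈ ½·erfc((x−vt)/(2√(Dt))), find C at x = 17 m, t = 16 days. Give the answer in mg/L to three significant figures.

For a continuous step input, C/C₀ ≈ ½·erfc((x−vt)/(2√(Dt))).
vt = 0.44 × 16 = 7.04 m and 2√(Dt) = 2√(1.4 × 16) = 9.466 m.
Argument (x−vt)/(2√(Dt)) = (17 − 7.04)/9.466 = 1.052; ½·erfc(1.052) = 0.06841.
C = 17 × 0.06841 = 1.16 mg/L.

1.16 mg/L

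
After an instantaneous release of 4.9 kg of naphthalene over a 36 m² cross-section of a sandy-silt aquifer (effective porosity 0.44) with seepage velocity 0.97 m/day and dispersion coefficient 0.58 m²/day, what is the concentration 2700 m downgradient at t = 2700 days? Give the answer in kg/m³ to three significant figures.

For an instantaneous plane source, C(x,t) = M/(n_e·A·√(4πDt)) · exp(−(x−vt)²/(4Dt)), with n_e·A the pore (flow) area.
Plume center vt = 0.97 × 2700 = 2619 m, so the well at 2700 m is 81 m downgradient of the peak.
√(4πDt) = 140.3 m, giving peak height M/(n_e·A·√(4πDt)) = 4.9/(0.44 × 36 × 140.3) = 0.002205 kg/m³.
(x−vt)²/(4Dt) = (81)²/(4 × 0.58 × 2700) = 1.047; exp(−1.047) = 0.3510.
C = 0.002205 × 0.3510 = 0.000774 kg/m³.

0.000774 kg/m³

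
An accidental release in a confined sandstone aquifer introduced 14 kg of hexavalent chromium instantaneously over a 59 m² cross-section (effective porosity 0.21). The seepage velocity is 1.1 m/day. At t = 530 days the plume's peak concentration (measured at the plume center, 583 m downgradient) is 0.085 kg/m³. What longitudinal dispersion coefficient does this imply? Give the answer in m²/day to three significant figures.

At the plume center C_max = M/(n_e·A·√(4πDt)), so D = M²/(4πt·(n_e·A·C_max)²).
n_e·A·C_max = 0.21 × 59 × 0.085 = 1.053 kg/m.
D = 14²/(4π × 530 × 1.053²) = 0.0265 m²/day.

0.0265 m²/day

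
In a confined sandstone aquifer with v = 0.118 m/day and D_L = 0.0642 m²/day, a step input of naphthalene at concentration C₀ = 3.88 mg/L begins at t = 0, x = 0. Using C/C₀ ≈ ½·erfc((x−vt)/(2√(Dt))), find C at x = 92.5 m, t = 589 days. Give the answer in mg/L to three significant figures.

For a continuous step input, C/C₀ ≈ ½·erfc((x−vt)/(2√(Dt))).
vt = 0.118 × 589 = 69.502 m and 2√(Dt) = 2√(0.0642 × 589) = 12.30 m.
Argument (x−vt)/(2√(Dt)) = (92.5 − 69.502)/12.30 = 1.870; ½·erfc(1.870) = 0.004090.
C = 3.88 × 0.004090 = 0.0159 mg/L.

0.0159 mg/L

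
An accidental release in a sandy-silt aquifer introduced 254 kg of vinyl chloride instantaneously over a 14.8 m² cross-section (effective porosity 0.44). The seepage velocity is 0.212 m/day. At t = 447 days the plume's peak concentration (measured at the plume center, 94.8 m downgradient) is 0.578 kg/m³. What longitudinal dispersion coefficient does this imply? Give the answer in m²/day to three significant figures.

0.811 m²/day

At the plume center C_max = M/(n_e·A·√(4πDt)), so D = M²/(4πt·(n_e·A·C_max)²).
n_e·A·C_max = 0.44 × 14.8 × 0.578 = 3.764 kg/m.
D = 254²/(4π × 447 × 3.764²) = 0.811 m²/day.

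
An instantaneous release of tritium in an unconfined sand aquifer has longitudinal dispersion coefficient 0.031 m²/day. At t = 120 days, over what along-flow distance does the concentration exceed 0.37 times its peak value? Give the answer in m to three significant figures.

7.69 m

The plume is Gaussian with σ = √(2Dt) = √(2 × 0.031 × 120) = 2.728 m.
C/C_peak = exp(−Δx²/(2σ²)) = 0.37 ⇒ Δx = σ·√(−2 ln 0.37) = 2.728 × 1.410 = 3.846 m.
Width = 2Δx = 7.69 m.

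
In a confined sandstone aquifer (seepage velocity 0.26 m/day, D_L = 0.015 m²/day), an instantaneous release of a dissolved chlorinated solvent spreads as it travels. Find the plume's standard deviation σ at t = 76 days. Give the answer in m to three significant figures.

Dispersive spreading gives a Gaussian with σ² = 2Dt; advection only shifts the center.
σ = √(2 × 0.015 × 76) = 1.51 m.

1.51 m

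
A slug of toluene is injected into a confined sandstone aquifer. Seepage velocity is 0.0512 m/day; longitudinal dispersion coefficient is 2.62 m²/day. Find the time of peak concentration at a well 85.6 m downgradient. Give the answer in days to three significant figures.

948 days

For the 1D instantaneous-source solution, setting ∂C/∂t = 0 at fixed x gives v²t² + 2Dt − x² = 0, so t = (√(D² + v²x²) − D)/v².
√(D² + v²x²) = √(2.62² + 0.0512² × 85.6²) = 5.106; v² = 0.00262144.
t = (5.106 − 2.62)/0.00262144 = 948 days (vs. the pure-advection estimate x/v = 1670 d).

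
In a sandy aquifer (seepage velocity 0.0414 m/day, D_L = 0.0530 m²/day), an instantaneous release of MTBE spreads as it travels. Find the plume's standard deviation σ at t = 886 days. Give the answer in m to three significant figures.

Dispersive spreading gives a Gaussian with σ² = 2Dt; advection only shifts the center.
σ = √(2 × 0.0530 × 886) = 9.69 m.

9.69 m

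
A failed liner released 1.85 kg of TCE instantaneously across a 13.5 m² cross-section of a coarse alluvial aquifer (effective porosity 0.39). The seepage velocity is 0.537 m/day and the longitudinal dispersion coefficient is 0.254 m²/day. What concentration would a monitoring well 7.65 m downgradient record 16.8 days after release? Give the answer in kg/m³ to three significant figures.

For an instantaneous plane source, C(x,t) = M/(n_e·A·√(4πDt)) · exp(−(x−vt)²/(4Dt)), with n_e·A the pore (flow) area.
Plume center vt = 0.537 × 16.8 = 9.0216 m, so the well at 7.65 m is 1.3716 m upgradient of the peak.
√(4πDt) = 7.323 m, giving peak height M/(n_e·A·√(4πDt)) = 1.85/(0.39 × 13.5 × 7.323) = 0.04798 kg/m³.
(x−vt)²/(4Dt) = (-1.3716)²/(4 × 0.254 × 16.8) = 0.1102; exp(−0.1102) = 0.8957.
C = 0.04798 × 0.8957 = 0.0430 kg/m³.

0.0430 kg/m³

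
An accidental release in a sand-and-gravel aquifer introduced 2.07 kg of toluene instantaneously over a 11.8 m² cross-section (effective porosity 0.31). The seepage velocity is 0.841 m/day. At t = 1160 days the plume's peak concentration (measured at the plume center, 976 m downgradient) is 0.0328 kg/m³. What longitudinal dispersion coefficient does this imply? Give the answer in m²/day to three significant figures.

0.0204 m²/day

At the plume center C_max = M/(n_e·A·√(4πDt)), so D = M²/(4πt·(n_e·A·C_max)²).
n_e·A·C_max = 0.31 × 11.8 × 0.0328 = 0.1200 kg/m.
D = 2.07²/(4π × 1160 × 0.1200²) = 0.0204 m²/day.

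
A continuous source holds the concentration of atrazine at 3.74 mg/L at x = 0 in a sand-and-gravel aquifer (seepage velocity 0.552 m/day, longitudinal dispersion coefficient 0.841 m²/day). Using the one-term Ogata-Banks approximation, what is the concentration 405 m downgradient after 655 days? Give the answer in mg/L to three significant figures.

0.356 mg/L

For a continuous step input, C/C₀ ≈ ½·erfc((x−vt)/(2√(Dt))).
vt = 0.552 × 655 = 361.56 m and 2√(Dt) = 2√(0.841 × 655) = 46.94 m.
Argument (x−vt)/(2√(Dt)) = (405 − 361.56)/46.94 = 0.9254; ½·erfc(0.9254) = 0.09532.
C = 3.74 × 0.09532 = 0.356 mg/L.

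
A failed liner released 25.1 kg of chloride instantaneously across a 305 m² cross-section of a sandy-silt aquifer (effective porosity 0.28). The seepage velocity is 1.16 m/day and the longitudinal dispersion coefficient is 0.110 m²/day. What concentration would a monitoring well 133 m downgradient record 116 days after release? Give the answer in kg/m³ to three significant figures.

For an instantaneous plane source, C(x,t) = M/(n_e·A·√(4πDt)) · exp(−(x−vt)²/(4Dt)), with n_e·A the pore (flow) area.
Plume center vt = 1.16 × 116 = 134.56 m, so the well at 133 m is 1.56 m upgradient of the peak.
√(4πDt) = 12.66 m, giving peak height M/(n_e·A·√(4πDt)) = 25.1/(0.28 × 305 × 12.66) = 0.02322 kg/m³.
(x−vt)²/(4Dt) = (-1.56)²/(4 × 0.110 × 116) = 0.04768; exp(−0.04768) = 0.9534.
C = 0.02322 × 0.9534 = 0.0221 kg/m³.

0.0221 kg/m³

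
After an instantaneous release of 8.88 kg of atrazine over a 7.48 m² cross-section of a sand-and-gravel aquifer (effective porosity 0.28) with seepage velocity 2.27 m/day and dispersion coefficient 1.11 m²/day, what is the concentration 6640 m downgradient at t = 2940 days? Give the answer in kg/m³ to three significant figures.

0.0192 kg/m³

For an instantaneous plane source, C(x,t) = M/(n_e·A·√(4πDt)) · exp(−(x−vt)²/(4Dt)), with n_e·A the pore (flow) area.
Plume center vt = 2.27 × 2940 = 6673.8 m, so the well at 6640 m is 33.8 m upgradient of the peak.
√(4πDt) = 202.5 m, giving peak height M/(n_e·A·√(4πDt)) = 8.88/(0.28 × 7.48 × 202.5) = 0.02094 kg/m³.
(x−vt)²/(4Dt) = (-33.8)²/(4 × 1.11 × 2940) = 0.08752; exp(−0.08752) = 0.9162.
C = 0.02094 × 0.9162 = 0.0192 kg/m³.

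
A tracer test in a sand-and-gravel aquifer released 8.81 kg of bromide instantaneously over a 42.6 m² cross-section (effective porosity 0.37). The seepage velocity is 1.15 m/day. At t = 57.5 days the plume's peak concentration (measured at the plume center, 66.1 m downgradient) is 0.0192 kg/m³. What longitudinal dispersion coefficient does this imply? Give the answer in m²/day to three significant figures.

At the plume center C_max = M/(n_e·A·√(4πDt)), so D = M²/(4πt·(n_e·A·C_max)²).
n_e·A·C_max = 0.37 × 42.6 × 0.0192 = 0.3026 kg/m.
D = 8.81²/(4π × 57.5 × 0.3026²) = 1.17 m²/day.

1.17 m²/day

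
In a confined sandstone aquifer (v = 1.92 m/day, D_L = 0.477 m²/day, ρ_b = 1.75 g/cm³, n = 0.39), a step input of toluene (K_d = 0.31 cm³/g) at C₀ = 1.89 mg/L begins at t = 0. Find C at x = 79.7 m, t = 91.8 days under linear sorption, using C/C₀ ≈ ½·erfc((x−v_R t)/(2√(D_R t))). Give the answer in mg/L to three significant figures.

Retardation factor R = 1 + ρ_b·K_d/n = 1 + 1.75 × 0.31/0.39 = 2.391.
Sorption retards both mechanisms: v_R = v/R = 0.8030 m/day, D_R = D/R = 0.1995 m²/day.
v_R·t = 0.8030 × 91.8 = 73.7154 m; 2√(D_R t) = 8.559 m; argument = (79.7 − 73.7154)/8.559 = 0.6992.
C = C₀ × ½·erfc(0.6992) = 1.89 × 0.1614 = 0.305 mg/L.

0.305 mg/L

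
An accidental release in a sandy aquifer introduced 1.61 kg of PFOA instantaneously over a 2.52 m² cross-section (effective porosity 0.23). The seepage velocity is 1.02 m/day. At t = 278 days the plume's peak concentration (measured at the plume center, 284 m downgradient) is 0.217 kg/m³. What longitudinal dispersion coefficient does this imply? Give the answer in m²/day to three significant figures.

At the plume center C_max = M/(n_e·A·√(4πDt)), so D = M²/(4πt·(n_e·A·C_max)²).
n_e·A·C_max = 0.23 × 2.52 × 0.217 = 0.1258 kg/m.
D = 1.61²/(4π × 278 × 0.1258²) = 0.0469 m²/day.

0.0469 m²/day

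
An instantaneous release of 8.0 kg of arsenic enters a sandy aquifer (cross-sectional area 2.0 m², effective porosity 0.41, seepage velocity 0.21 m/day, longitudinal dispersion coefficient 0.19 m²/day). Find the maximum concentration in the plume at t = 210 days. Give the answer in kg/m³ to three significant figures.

The peak of an instantaneous 1D plume sits at x = vt; there the Gaussian factor is 1 and C_max = M/(n_e·A·√(4πDt)), where n_e·A is the pore area the mass is dissolved in.
√(4πDt) = √(4π × 0.19 × 210) = 22.39 m, so C_max = 8.0/(0.41 × 2.0 × 22.39) = 0.436 kg/m³.

0.436 kg/m³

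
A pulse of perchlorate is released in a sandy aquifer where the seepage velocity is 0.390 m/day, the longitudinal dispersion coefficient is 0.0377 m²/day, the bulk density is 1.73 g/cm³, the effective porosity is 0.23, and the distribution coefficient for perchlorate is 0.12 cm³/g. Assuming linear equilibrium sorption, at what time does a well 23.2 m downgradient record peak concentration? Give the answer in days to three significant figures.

113 days

Retardation factor R = 1 + ρ_b·K_d/n = 1 + 1.73 × 0.12/0.23 = 1.903.
Sorption retards both mechanisms: v_R = v/R = 0.2049 m/day, D_R = D/R = 0.01981 m²/day.
Peak time from v_R²t² + 2D_R t − x² = 0: t = (√(D_R² + v_R²x²) − D_R)/v_R².
√(D_R² + v_R²x²) = √(0.01981² + 0.2049² × 23.2²) = 4.754; v_R² = 0.04198.
t = (4.754 − 0.01981)/0.04198 = 113 days.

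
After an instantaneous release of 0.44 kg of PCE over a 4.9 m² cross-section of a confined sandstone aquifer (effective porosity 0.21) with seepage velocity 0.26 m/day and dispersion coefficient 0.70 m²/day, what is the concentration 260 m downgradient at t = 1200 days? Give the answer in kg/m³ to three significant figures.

For an instantaneous plane source, C(x,t) = M/(n_e·A·√(4πDt)) · exp(−(x−vt)²/(4Dt)), with n_e·A the pore (flow) area.
Plume center vt = 0.26 × 1200 = 312 m, so the well at 260 m is 52 m upgradient of the peak.
√(4πDt) = 102.7 m, giving peak height M/(n_e·A·√(4πDt)) = 0.44/(0.21 × 4.9 × 102.7) = 0.004164 kg/m³.
(x−vt)²/(4Dt) = (-52)²/(4 × 0.70 × 1200) = 0.8048; exp(−0.8048) = 0.4472.
C = 0.004164 × 0.4472 = 0.00186 kg/m³.

0.00186 kg/m³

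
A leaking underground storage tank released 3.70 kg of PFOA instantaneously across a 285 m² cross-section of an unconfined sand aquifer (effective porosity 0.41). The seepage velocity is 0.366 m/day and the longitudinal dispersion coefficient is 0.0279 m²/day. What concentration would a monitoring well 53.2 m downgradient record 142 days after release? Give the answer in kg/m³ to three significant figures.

0.00408 kg/m³

For an instantaneous plane source, C(x,t) = M/(n_e·A·√(4πDt)) · exp(−(x−vt)²/(4Dt)), with n_e·A the pore (flow) area.
Plume center vt = 0.366 × 142 = 51.972 m, so the well at 53.2 m is 1.228 m downgradient of the peak.
√(4πDt) = 7.056 m, giving peak height M/(n_e·A·√(4πDt)) = 3.70/(0.41 × 285 × 7.056) = 0.004488 kg/m³.
(x−vt)²/(4Dt) = (1.228)²/(4 × 0.0279 × 142) = 0.09516; exp(−0.09516) = 0.9092.
C = 0.004488 × 0.9092 = 0.00408 kg/m³.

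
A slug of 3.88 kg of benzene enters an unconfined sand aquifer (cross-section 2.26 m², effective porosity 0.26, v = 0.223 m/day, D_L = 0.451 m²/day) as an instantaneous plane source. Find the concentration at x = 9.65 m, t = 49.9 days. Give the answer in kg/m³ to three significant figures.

For an instantaneous plane source, C(x,t) = M/(n_e·A·√(4πDt)) · exp(−(x−vt)²/(4Dt)), with n_e·A the pore (flow) area.
Plume center vt = 0.223 × 49.9 = 11.1277 m, so the well at 9.65 m is 1.4777 m upgradient of the peak.
√(4πDt) = 16.82 m, giving peak height M/(n_e·A·√(4πDt)) = 3.88/(0.26 × 2.26 × 16.82) = 0.3926 kg/m³.
(x−vt)²/(4Dt) = (-1.4777)²/(4 × 0.451 × 49.9) = 0.02426; exp(−0.02426) = 0.9760.
C = 0.3926 × 0.9760 = 0.383 kg/m³.

0.383 kg/m³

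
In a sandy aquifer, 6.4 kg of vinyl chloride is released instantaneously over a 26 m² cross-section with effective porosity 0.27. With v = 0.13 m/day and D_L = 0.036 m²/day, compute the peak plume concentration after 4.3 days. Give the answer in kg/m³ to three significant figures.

0.654 kg/m³

The peak of an instantaneous 1D plume sits at x = vt; there the Gaussian factor is 1 and C_max = M/(n_e·A·√(4πDt)), where n_e·A is the pore area the mass is dissolved in.
√(4πDt) = √(4π × 0.036 × 4.3) = 1.395 m, so C_max = 6.4/(0.27 × 26 × 1.395) = 0.654 kg/m³.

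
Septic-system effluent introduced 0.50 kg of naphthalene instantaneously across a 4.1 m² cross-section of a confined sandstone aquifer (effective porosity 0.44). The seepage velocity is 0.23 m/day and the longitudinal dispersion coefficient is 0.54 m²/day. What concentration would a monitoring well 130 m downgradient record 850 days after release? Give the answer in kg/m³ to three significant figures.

For an instantaneous plane source, C(x,t) = M/(n_e·A·√(4πDt)) · exp(−(x−vt)²/(4Dt)), with n_e·A the pore (flow) area.
Plume center vt = 0.23 × 850 = 195.5 m, so the well at 130 m is 65.5 m upgradient of the peak.
√(4πDt) = 75.95 m, giving peak height M/(n_e·A·√(4πDt)) = 0.50/(0.44 × 4.1 × 75.95) = 0.003649 kg/m³.
(x−vt)²/(4Dt) = (-65.5)²/(4 × 0.54 × 850) = 2.337; exp(−2.337) = 0.09662.
C = 0.003649 × 0.09662 = 0.000353 kg/m³.

0.000353 kg/m³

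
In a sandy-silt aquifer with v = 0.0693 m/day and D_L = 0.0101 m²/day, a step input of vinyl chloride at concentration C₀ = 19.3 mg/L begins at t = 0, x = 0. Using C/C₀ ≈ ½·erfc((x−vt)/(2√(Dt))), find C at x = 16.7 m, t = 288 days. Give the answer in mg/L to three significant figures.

17.6 mg/L

For a continuous step input, C/C₀ ≈ ½·erfc((x−vt)/(2√(Dt))).
vt = 0.0693 × 288 = 19.9584 m and 2√(Dt) = 2√(0.0101 × 288) = 3.411 m.
Argument (x−vt)/(2√(Dt)) = (16.7 − 19.9584)/3.411 = -0.9553; ½·erfc(-0.9553) = 0.9117.
C = 19.3 × 0.9117 = 17.6 mg/L.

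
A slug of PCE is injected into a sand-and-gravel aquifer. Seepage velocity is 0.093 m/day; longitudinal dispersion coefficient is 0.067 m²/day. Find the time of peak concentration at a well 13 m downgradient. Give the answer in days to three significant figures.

132 days

For the 1D instantaneous-source solution, setting ∂C/∂t = 0 at fixed x gives v²t² + 2Dt − x² = 0, so t = (√(D² + v²x²) − D)/v².
√(D² + v²x²) = √(0.067² + 0.093² × 13²) = 1.211; v² = 0.008649.
t = (1.211 − 0.067)/0.008649 = 132 days (vs. the pure-advection estimate x/v = 140 d).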